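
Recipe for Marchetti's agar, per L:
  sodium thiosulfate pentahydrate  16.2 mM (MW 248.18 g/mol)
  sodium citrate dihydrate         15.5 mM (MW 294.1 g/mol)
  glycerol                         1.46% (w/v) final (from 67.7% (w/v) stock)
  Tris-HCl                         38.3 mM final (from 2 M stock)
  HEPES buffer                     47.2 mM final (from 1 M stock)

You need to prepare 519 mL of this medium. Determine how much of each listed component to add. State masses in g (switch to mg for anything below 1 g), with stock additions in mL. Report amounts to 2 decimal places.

sodium thiosulfate pentahydrate 2.09 g; sodium citrate dihydrate 2.37 g; glycerol 11.19 mL; Tris-HCl 9.94 mL; HEPES buffer 24.50 mL

Scale factor relative to 1 L: 0.519.
sodium thiosulfate pentahydrate: 16.2 mmol/L × 248.18 g/mol × 0.519 L ÷ 1000 = 2.09 g
sodium citrate dihydrate: 15.5 mmol/L × 294.1 g/mol × 0.519 L ÷ 1000 = 2.37 g
glycerol: V = C2·V2/C1 = 1.46% ÷ 67.7% × 519 mL = 11.19 mL
Tris-HCl: dilute stock: 38.3 mM × 519 mL ÷ 2000 mM = 9.94 mL
HEPES buffer: V = C2·V2/C1 = 47.2 mM × 519 mL ÷ 1000 mM = 24.50 mL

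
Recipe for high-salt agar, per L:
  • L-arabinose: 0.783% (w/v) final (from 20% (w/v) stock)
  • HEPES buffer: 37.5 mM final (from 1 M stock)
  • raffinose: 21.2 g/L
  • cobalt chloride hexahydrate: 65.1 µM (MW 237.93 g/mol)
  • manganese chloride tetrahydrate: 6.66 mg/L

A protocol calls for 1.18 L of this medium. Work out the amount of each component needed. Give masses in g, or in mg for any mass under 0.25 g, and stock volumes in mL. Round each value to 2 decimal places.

L-arabinose 46.20 mL; HEPES buffer 44.25 mL; raffinose 25.02 g; cobalt chloride hexahydrate 18.28 mg; manganese chloride tetrahydrate 7.86 mg

Working volume: 1.18 L.
L-arabinose: V = C2·V2/C1 = 0.783% ÷ 20% × 1180 mL = 46.20 mL
HEPES buffer: dilute stock: 37.5 mM × 1180 mL ÷ 1000 mM = 44.25 mL
raffinose: 21.2 g/L × 1.18 L = 25.02 g
cobalt chloride hexahydrate: 65.1 µmol/L × 237.93 g/mol × 1.18 L ÷ 1000 = 18.28 mg
manganese chloride tetrahydrate: 6.66 mg/L × 1.18 L = 7.86 mg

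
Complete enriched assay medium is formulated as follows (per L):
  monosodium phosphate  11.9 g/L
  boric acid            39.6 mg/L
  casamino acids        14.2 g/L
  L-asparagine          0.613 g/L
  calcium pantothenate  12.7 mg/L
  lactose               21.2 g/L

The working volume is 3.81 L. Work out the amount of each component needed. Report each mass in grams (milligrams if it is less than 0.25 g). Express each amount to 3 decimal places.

monosodium phosphate 45.339 g; boric acid 150.876 mg; casamino acids 54.102 g; L-asparagine 2.336 g; calcium pantothenate 48.387 mg; lactose 80.772 g

Scale factor relative to 1 L: 3.81.
monosodium phosphate: 11.9 g/L × 3.81 L = 45.339 g
boric acid: 39.6 mg/L × 3.81 L = 150.876 mg
casamino acids: 14.2 g/L × 3.81 L = 54.102 g
L-asparagine: 0.613 g/L × 3.81 L = 2.336 g
calcium pantothenate: 12.7 mg/L × 3.81 L = 48.387 mg
lactose: 21.2 g/L × 3.81 L = 80.772 g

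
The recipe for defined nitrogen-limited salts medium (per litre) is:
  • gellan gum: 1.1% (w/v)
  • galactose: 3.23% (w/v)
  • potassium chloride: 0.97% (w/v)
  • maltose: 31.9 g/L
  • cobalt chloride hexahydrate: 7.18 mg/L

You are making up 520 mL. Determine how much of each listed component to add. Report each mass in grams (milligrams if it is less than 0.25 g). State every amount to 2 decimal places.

gellan gum 5.72 g; galactose 16.80 g; potassium chloride 5.04 g; maltose 16.59 g; cobalt chloride hexahydrate 3.73 mg

Working volume: 520 mL = 0.52 L.
gellan gum: 1.1% w/v = 11 g/L → 11 × 0.52 L = 5.72 g
galactose: 3.23% w/v = 32.3 g/L → 32.3 × 0.52 L = 16.80 g
potassium chloride: 0.97 g per 100 mL × 520 mL ÷ 100 = 5.04 g
maltose: 31.9 g/L × 0.52 L = 16.59 g
cobalt chloride hexahydrate: 7.18 mg/L × 0.52 L = 3.73 mg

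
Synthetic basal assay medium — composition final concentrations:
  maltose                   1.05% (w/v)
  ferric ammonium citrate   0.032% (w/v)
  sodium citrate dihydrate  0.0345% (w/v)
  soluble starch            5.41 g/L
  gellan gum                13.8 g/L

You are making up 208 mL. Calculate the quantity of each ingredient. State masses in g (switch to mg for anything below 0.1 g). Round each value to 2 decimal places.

Working volume: 208 mL = 0.208 L.
maltose: 1.05 g per 100 mL × 208 mL ÷ 100 = 2.18 g
ferric ammonium citrate: 0.032% w/v = 0.32 g/L → 0.32 × 0.208 L = 0.06656 g = 66.56 mg
sodium citrate dihydrate: 0.0345 g per 100 mL × 208 mL ÷ 100 = 0.07176 g = 71.76 mg
soluble starch: 5.41 g/L × 0.208 L = 1.13 g
gellan gum: 13.8 g/L × 0.208 L = 2.87 g

maltose 2.18 g; ferric ammonium citrate 66.56 mg; sodium citrate dihydrate 71.76 mg; soluble starch 1.13 g; gellan gum 2.87 g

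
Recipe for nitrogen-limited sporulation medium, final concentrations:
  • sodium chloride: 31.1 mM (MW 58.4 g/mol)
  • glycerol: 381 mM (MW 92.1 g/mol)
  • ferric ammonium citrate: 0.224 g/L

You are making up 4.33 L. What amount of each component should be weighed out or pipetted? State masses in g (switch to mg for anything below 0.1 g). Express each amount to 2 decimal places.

sodium chloride 7.86 g; glycerol 151.94 g; ferric ammonium citrate 0.97 g

Scale factor relative to 1 L: 4.33.
sodium chloride: 31.1 mmol/L × 58.4 g/mol × 4.33 L ÷ 1000 = 7.86 g
glycerol: 381 mmol/L × 92.1 g/mol × 4.33 L ÷ 1000 = 151.94 g
ferric ammonium citrate: 0.224 g/L × 4.33 L = 0.97 g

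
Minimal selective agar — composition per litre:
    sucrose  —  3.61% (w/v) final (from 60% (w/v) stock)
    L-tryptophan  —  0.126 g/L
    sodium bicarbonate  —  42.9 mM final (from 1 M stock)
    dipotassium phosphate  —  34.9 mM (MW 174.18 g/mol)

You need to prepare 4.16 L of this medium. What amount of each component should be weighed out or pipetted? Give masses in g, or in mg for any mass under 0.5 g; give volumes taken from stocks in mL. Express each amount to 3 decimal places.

Scale factor relative to 1 L: 4.16.
sucrose: V = C2·V2/C1 = 3.61% ÷ 60% × 4160 mL = 250.293 mL
L-tryptophan: 0.126 g/L × 4.16 L = 0.524 g
sodium bicarbonate: V = C2·V2/C1 = 42.9 mM × 4160 mL ÷ 1000 mM = 178.464 mL
dipotassium phosphate: 34.9 mmol/L × 174.18 g/mol × 4.16 L ÷ 1000 = 25.288 g

sucrose 250.293 mL; L-tryptophan 0.524 g; sodium bicarbonate 178.464 mL; dipotassium phosphate 25.288 g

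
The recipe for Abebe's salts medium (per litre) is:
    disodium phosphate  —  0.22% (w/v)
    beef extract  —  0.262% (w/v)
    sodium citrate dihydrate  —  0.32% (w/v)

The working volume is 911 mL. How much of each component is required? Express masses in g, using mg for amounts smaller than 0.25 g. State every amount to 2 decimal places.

disodium phosphate 2.00 g; beef extract 2.39 g; sodium citrate dihydrate 2.92 g

Target volume = 911 mL = 0.911 L.
disodium phosphate: 0.22% w/v = 2.2 g/L → 2.2 × 0.911 L = 2.00 g
beef extract: 0.262 g per 100 mL × 911 mL ÷ 100 = 2.39 g
sodium citrate dihydrate: 0.32% w/v = 3.2 g/L → 3.2 × 0.911 L = 2.92 g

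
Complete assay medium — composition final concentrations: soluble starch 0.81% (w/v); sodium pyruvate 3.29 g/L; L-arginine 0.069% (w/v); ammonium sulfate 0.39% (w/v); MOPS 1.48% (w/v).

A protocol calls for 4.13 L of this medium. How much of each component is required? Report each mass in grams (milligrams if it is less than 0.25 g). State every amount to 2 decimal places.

soluble starch 33.45 g; sodium pyruvate 13.59 g; L-arginine 2.85 g; ammonium sulfate 16.11 g; MOPS 61.12 g

Working volume: 4.13 L.
soluble starch: 0.81 g per 100 mL × 4130 mL ÷ 100 = 33.45 g
sodium pyruvate: 3.29 g/L × 4.13 L = 13.59 g
L-arginine: 0.069% w/v = 0.69 g/L → 0.69 × 4.13 L = 2.85 g
ammonium sulfate: 0.39% w/v = 3.9 g/L → 3.9 × 4.13 L = 16.11 g
MOPS: 1.48% w/v = 14.8 g/L → 14.8 × 4.13 L = 61.12 g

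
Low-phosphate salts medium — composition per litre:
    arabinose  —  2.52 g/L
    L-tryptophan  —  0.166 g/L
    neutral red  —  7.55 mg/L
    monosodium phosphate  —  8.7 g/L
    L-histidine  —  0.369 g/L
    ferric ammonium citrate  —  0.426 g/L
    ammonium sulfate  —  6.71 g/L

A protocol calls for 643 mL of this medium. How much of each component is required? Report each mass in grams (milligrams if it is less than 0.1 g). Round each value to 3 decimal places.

arabinose 1.620 g; L-tryptophan 0.107 g; neutral red 4.855 mg; monosodium phosphate 5.594 g; L-histidine 0.237 g; ferric ammonium citrate 0.274 g; ammonium sulfate 4.315 g

Scale factor relative to 1 L: 0.643.
arabinose: 2.52 g/L × 0.643 L = 1.620 g
L-tryptophan: 0.166 g/L × 0.643 L = 0.107 g
neutral red: 7.55 mg/L × 0.643 L = 4.855 mg
monosodium phosphate: 8.7 g/L × 0.643 L = 5.594 g
L-histidine: 0.369 g/L × 0.643 L = 0.237 g
ferric ammonium citrate: 0.426 g/L × 0.643 L = 0.274 g
ammonium sulfate: 6.71 g/L × 0.643 L = 4.315 g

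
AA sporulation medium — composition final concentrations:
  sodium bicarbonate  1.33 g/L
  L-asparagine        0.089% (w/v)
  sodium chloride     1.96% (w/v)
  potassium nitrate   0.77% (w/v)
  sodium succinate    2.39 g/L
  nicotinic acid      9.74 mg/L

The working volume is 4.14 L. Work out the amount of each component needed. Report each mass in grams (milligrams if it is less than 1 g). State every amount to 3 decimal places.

Working volume: 4.14 L.
sodium bicarbonate: 1.33 g/L × 4.14 L = 5.506 g
L-asparagine: 0.089% w/v = 0.89 g/L → 0.89 × 4.14 L = 3.685 g
sodium chloride: 1.96% w/v = 19.6 g/L → 19.6 × 4.14 L = 81.144 g
potassium nitrate: 0.77 g per 100 mL × 4140 mL ÷ 100 = 31.878 g
sodium succinate: 2.39 g/L × 4.14 L = 9.895 g
nicotinic acid: 9.74 mg/L × 4.14 L = 40.324 mg

sodium bicarbonate 5.506 g; L-asparagine 3.685 g; sodium chloride 81.144 g; potassium nitrate 31.878 g; sodium succinate 9.895 g; nicotinic acid 40.324 mg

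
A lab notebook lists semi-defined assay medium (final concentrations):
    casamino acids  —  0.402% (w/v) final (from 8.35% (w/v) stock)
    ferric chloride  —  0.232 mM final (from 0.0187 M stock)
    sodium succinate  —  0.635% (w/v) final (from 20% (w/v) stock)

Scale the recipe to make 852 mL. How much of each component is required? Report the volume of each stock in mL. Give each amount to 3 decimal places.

casamino acids 41.018 mL; ferric chloride 10.570 mL; sodium succinate 27.051 mL

Target volume = 852 mL = 0.852 L.
casamino acids: V = C2·V2/C1 = 0.402% ÷ 8.35% × 852 mL = 41.018 mL
ferric chloride: dilute stock: 0.232 mM × 852 mL ÷ 18.7 mM = 10.570 mL
sodium succinate: dilute stock: 0.635% ÷ 20% × 852 mL = 27.051 mL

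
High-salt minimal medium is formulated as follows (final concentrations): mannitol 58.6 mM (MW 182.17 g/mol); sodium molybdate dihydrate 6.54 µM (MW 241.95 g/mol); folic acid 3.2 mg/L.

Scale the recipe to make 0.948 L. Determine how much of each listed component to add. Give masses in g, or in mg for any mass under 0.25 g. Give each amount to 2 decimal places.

mannitol 10.12 g; sodium molybdate dihydrate 1.50 mg; folic acid 3.03 mg

Working volume: 0.948 L.
mannitol: 58.6 mmol/L × 182.17 g/mol × 0.948 L ÷ 1000 = 10.12 g
sodium molybdate dihydrate: 6.54 µmol/L × 241.95 g/mol × 0.948 L ÷ 1000 = 1.50 mg
folic acid: 3.2 mg/L × 0.948 L = 3.03 mg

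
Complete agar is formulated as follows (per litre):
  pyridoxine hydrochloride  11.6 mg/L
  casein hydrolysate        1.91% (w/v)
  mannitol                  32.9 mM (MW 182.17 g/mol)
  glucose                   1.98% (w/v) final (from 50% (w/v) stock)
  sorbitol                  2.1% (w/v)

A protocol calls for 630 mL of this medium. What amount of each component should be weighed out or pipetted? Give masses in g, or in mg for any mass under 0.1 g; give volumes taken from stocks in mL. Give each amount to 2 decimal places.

pyridoxine hydrochloride 7.31 mg; casein hydrolysate 12.03 g; mannitol 3.78 g; glucose 24.95 mL; sorbitol 13.23 g

Working volume: 630 mL = 0.63 L.
pyridoxine hydrochloride: 11.6 mg/L × 0.63 L = 7.31 mg
casein hydrolysate: 1.91% w/v = 19.1 g/L → 19.1 × 0.63 L = 12.03 g
mannitol: 32.9 mmol/L × 182.17 g/mol × 0.63 L ÷ 1000 = 3.78 g
glucose: C1V1 = C2V2 → 1.98% ÷ 50% × 630 mL = 24.95 mL
sorbitol: 2.1 g per 100 mL × 630 mL ÷ 100 = 13.23 g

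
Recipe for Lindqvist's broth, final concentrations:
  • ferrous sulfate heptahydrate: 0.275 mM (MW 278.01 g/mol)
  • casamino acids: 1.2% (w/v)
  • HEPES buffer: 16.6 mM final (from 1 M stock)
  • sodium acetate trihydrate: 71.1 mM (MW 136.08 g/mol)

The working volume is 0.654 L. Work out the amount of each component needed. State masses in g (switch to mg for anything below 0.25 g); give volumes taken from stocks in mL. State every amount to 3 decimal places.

ferrous sulfate heptahydrate 50.000 mg; casamino acids 7.848 g; HEPES buffer 10.856 mL; sodium acetate trihydrate 6.328 g

Scale factor relative to 1 L: 0.654.
ferrous sulfate heptahydrate: 0.275 mmol/L × 278.01 mg/mmol × 0.654 L = 50.000 mg
casamino acids: 1.2% w/v = 12 g/L → 12 × 0.654 L = 7.848 g
HEPES buffer: dilute stock: 16.6 mM × 654 mL ÷ 1000 mM = 10.856 mL
sodium acetate trihydrate: 71.1 mmol/L × 136.08 g/mol × 0.654 L ÷ 1000 = 6.328 g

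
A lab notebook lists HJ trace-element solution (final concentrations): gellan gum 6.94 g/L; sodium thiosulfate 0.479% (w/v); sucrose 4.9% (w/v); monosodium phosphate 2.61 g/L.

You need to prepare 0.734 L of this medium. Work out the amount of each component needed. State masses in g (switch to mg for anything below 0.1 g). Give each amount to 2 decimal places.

gellan gum 5.09 g; sodium thiosulfate 3.52 g; sucrose 35.97 g; monosodium phosphate 1.92 g

Working volume: 0.734 L.
gellan gum: 6.94 g/L × 0.734 L = 5.09 g
sodium thiosulfate: 0.479 g per 100 mL × 734 mL ÷ 100 = 3.52 g
sucrose: 4.9% w/v = 49 g/L → 49 × 0.734 L = 35.97 g
monosodium phosphate: 2.61 g/L × 0.734 L = 1.92 g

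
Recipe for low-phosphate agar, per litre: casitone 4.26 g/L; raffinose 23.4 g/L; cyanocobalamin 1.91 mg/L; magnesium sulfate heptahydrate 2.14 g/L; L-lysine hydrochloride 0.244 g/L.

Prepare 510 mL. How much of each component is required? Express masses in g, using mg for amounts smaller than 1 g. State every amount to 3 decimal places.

Scale factor relative to 1 L: 0.51.
casitone: 4.26 g/L × 0.51 L = 2.173 g
raffinose: 23.4 g/L × 0.51 L = 11.934 g
cyanocobalamin: 1.91 mg/L × 0.51 L = 0.974 mg
magnesium sulfate heptahydrate: 2.14 g/L × 0.51 L = 1.091 g
L-lysine hydrochloride: 0.244 g/L × 0.51 L = 0.12444 g = 124.440 mg

casitone 2.173 g; raffinose 11.934 g; cyanocobalamin 0.974 mg; magnesium sulfate heptahydrate 1.091 g; L-lysine hydrochloride 124.440 mg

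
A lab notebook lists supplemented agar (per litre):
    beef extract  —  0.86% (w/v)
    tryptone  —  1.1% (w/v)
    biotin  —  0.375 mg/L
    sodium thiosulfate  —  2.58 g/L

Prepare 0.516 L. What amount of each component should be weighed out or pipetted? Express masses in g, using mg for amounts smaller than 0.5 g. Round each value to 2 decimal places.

beef extract 4.44 g; tryptone 5.68 g; biotin 0.19 mg; sodium thiosulfate 1.33 g

Scale factor relative to 1 L: 0.516.
beef extract: 0.86% w/v = 8.6 g/L → 8.6 × 0.516 L = 4.44 g
tryptone: 1.1% w/v = 11 g/L → 11 × 0.516 L = 5.68 g
biotin: 0.375 mg/L × 0.516 L = 0.19 mg
sodium thiosulfate: 2.58 g/L × 0.516 L = 1.33 g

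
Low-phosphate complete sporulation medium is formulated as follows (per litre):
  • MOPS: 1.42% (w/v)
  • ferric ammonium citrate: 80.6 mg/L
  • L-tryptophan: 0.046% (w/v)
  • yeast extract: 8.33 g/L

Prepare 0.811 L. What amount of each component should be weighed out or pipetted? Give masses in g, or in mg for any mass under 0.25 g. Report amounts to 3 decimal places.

MOPS 11.516 g; ferric ammonium citrate 65.367 mg; L-tryptophan 0.373 g; yeast extract 6.756 g

Working volume: 0.811 L.
MOPS: 1.42% w/v = 14.2 g/L → 14.2 × 0.811 L = 11.516 g
ferric ammonium citrate: 80.6 mg/L × 0.811 L = 65.367 mg
L-tryptophan: 0.046% w/v = 0.46 g/L → 0.46 × 0.811 L = 0.373 g
yeast extract: 8.33 g/L × 0.811 L = 6.756 g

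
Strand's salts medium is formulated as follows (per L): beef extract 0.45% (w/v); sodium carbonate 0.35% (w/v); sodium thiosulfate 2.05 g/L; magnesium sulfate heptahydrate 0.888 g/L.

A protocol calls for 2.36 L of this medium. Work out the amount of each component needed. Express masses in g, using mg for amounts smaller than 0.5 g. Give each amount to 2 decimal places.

Scale factor relative to 1 L: 2.36.
beef extract: 0.45 g per 100 mL × 2360 mL ÷ 100 = 10.62 g
sodium carbonate: 0.35 g per 100 mL × 2360 mL ÷ 100 = 8.26 g
sodium thiosulfate: 2.05 g/L × 2.36 L = 4.84 g
magnesium sulfate heptahydrate: 0.888 g/L × 2.36 L = 2.10 g

beef extract 10.62 g; sodium carbonate 8.26 g; sodium thiosulfate 4.84 g; magnesium sulfate heptahydrate 2.10 g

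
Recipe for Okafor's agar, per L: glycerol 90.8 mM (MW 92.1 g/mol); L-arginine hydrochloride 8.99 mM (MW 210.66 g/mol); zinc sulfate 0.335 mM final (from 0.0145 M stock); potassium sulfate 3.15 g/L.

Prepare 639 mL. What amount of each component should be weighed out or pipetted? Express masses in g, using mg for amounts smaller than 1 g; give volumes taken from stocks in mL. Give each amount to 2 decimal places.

glycerol 5.34 g; L-arginine hydrochloride 1.21 g; zinc sulfate 14.76 mL; potassium sulfate 2.01 g

Working volume: 639 mL = 0.639 L.
glycerol: 90.8 mmol/L × 92.1 g/mol × 0.639 L ÷ 1000 = 5.34 g
L-arginine hydrochloride: 8.99 mmol/L × 210.66 g/mol × 0.639 L ÷ 1000 = 1.21 g
zinc sulfate: C1V1 = C2V2 → 0.335 mM × 639 mL ÷ 14.5 mM = 14.76 mL
potassium sulfate: 3.15 g/L × 0.639 L = 2.01 g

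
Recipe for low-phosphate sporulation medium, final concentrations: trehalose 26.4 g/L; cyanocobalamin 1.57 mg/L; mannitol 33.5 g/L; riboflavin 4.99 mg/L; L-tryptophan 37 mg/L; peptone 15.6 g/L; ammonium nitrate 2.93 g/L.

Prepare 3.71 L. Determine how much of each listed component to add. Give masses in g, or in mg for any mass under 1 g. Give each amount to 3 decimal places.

Working volume: 3.71 L.
trehalose: 26.4 g/L × 3.71 L = 97.944 g
cyanocobalamin: 1.57 mg/L × 3.71 L = 5.825 mg
mannitol: 33.5 g/L × 3.71 L = 124.285 g
riboflavin: 4.99 mg/L × 3.71 L = 18.513 mg
L-tryptophan: 37 mg/L × 3.71 L = 137.270 mg
peptone: 15.6 g/L × 3.71 L = 57.876 g
ammonium nitrate: 2.93 g/L × 3.71 L = 10.870 g

trehalose 97.944 g; cyanocobalamin 5.825 mg; mannitol 124.285 g; riboflavin 18.513 mg; L-tryptophan 137.270 mg; peptone 57.876 g; ammonium nitrate 10.870 g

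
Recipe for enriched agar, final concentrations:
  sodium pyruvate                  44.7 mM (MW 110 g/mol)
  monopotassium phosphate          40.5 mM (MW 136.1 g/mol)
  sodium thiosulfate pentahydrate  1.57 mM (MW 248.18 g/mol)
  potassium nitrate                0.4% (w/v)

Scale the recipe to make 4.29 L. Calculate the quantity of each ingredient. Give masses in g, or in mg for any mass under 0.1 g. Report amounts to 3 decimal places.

Scale factor relative to 1 L: 4.29.
sodium pyruvate: 44.7 mmol/L × 110 g/mol × 4.29 L ÷ 1000 = 21.094 g
monopotassium phosphate: 40.5 mmol/L × 136.1 g/mol × 4.29 L ÷ 1000 = 23.647 g
sodium thiosulfate pentahydrate: 1.57 mmol/L × 248.18 g/mol × 4.29 L ÷ 1000 = 1.672 g
potassium nitrate: 0.4 g per 100 mL × 4290 mL ÷ 100 = 17.160 g

sodium pyruvate 21.094 g; monopotassium phosphate 23.647 g; sodium thiosulfate pentahydrate 1.672 g; potassium nitrate 17.160 g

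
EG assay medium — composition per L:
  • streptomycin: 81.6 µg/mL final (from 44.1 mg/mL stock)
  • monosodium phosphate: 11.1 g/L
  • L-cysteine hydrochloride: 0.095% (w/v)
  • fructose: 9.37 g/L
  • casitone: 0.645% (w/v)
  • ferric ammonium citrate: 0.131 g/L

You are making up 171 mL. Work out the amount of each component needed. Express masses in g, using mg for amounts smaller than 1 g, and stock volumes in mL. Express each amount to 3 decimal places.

streptomycin 0.316 mL; monosodium phosphate 1.898 g; L-cysteine hydrochloride 162.450 mg; fructose 1.602 g; casitone 1.103 g; ferric ammonium citrate 22.401 mg

Working volume: 171 mL = 0.171 L.
streptomycin: dilute stock: 81.6 µg/mL × 171 mL ÷ 44100 µg/mL = 0.316 mL
monosodium phosphate: 11.1 g/L × 0.171 L = 1.898 g
L-cysteine hydrochloride: 0.095% w/v = 0.95 g/L → 0.95 × 0.171 L = 0.16245 g = 162.450 mg
fructose: 9.37 g/L × 0.171 L = 1.602 g
casitone: 0.645 g per 100 mL × 171 mL ÷ 100 = 1.103 g
ferric ammonium citrate: 0.131 g/L × 0.171 L = 0.022401 g = 22.401 mg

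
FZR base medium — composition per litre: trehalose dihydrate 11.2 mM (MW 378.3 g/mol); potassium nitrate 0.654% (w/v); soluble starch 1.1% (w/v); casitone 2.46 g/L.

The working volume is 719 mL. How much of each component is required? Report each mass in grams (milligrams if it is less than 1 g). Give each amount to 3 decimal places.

trehalose dihydrate 3.046 g; potassium nitrate 4.702 g; soluble starch 7.909 g; casitone 1.769 g

Scale factor relative to 1 L: 0.719.
trehalose dihydrate: 11.2 mmol/L × 378.3 g/mol × 0.719 L ÷ 1000 = 3.046 g
potassium nitrate: 0.654% w/v = 6.54 g/L → 6.54 × 0.719 L = 4.702 g
soluble starch: 1.1% w/v = 11 g/L → 11 × 0.719 L = 7.909 g
casitone: 2.46 g/L × 0.719 L = 1.769 g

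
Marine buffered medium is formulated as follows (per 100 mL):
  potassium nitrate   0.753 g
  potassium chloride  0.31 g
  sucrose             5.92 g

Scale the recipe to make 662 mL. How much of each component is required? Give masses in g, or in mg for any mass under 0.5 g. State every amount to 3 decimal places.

Scale factor = 662 mL / 100 mL = 6.62.
potassium nitrate: 0.753 g × (662 mL / 100 mL) = 4.985 g
potassium chloride: 0.31 g × (662 mL / 100 mL) = 2.052 g
sucrose: 5.92 g × (662 mL / 100 mL) = 39.190 g

potassium nitrate 4.985 g; potassium chloride 2.052 g; sucrose 39.190 g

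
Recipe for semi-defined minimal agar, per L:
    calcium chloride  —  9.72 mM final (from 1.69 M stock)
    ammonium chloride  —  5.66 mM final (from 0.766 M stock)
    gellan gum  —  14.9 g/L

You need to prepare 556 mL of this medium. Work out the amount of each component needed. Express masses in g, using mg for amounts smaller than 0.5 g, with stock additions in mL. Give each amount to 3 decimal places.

Target volume = 556 mL = 0.556 L.
calcium chloride: C1V1 = C2V2 → 9.72 mM × 556 mL ÷ 1690 mM = 3.198 mL
ammonium chloride: V = C2·V2/C1 = 5.66 mM × 556 mL ÷ 766 mM = 4.108 mL
gellan gum: 14.9 g/L × 0.556 L = 8.284 g

calcium chloride 3.198 mL; ammonium chloride 4.108 mL; gellan gum 8.284 g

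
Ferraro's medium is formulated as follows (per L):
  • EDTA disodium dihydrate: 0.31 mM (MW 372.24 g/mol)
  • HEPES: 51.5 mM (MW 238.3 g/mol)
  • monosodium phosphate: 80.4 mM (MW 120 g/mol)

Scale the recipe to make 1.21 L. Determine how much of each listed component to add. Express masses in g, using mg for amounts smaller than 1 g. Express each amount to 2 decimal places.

EDTA disodium dihydrate 139.63 mg; HEPES 14.85 g; monosodium phosphate 11.67 g

Working volume: 1.21 L.
EDTA disodium dihydrate: 0.31 mmol/L × 372.24 mg/mmol × 1.21 L = 139.63 mg
HEPES: 51.5 mmol/L × 238.3 g/mol × 1.21 L ÷ 1000 = 14.85 g
monosodium phosphate: 80.4 mmol/L × 120 g/mol × 1.21 L ÷ 1000 = 11.67 g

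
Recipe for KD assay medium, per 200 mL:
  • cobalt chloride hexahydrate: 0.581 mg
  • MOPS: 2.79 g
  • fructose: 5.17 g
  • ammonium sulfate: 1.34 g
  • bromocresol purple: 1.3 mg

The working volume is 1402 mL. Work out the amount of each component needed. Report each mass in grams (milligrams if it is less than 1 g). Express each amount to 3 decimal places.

Scale factor = 1402 mL / 200 mL = 7.01.
cobalt chloride hexahydrate: 0.581 mg × (1402 mL / 200 mL) = 4.073 mg
MOPS: 2.79 g × (1402 mL / 200 mL) = 19.558 g
fructose: 5.17 g × (1402 mL / 200 mL) = 36.242 g
ammonium sulfate: 1.34 g × (1402 mL / 200 mL) = 9.393 g
bromocresol purple: 1.3 mg × (1402 mL / 200 mL) = 9.113 mg

cobalt chloride hexahydrate 4.073 mg; MOPS 19.558 g; fructose 36.242 g; ammonium sulfate 9.393 g; bromocresol purple 9.113 mg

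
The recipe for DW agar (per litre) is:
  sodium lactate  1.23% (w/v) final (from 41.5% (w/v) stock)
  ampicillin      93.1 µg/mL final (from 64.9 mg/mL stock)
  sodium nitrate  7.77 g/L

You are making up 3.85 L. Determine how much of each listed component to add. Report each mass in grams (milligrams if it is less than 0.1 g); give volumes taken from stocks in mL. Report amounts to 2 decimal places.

sodium lactate 114.11 mL; ampicillin 5.52 mL; sodium nitrate 29.91 g

Working volume: 3.85 L.
sodium lactate: C1V1 = C2V2 → 1.23% ÷ 41.5% × 3850 mL = 114.11 mL
ampicillin: C1V1 = C2V2 → 93.1 µg/mL × 3850 mL ÷ 64900 µg/mL = 5.52 mL
sodium nitrate: 7.77 g/L × 3.85 L = 29.91 g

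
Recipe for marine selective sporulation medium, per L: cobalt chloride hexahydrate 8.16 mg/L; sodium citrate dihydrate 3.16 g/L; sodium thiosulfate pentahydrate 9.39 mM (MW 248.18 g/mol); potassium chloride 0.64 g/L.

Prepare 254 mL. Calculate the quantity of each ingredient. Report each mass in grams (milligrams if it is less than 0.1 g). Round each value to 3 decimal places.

cobalt chloride hexahydrate 2.073 mg; sodium citrate dihydrate 0.803 g; sodium thiosulfate pentahydrate 0.592 g; potassium chloride 0.163 g

Working volume: 254 mL = 0.254 L.
cobalt chloride hexahydrate: 8.16 mg/L × 0.254 L = 2.073 mg
sodium citrate dihydrate: 3.16 g/L × 0.254 L = 0.803 g
sodium thiosulfate pentahydrate: 9.39 mmol/L × 248.18 g/mol × 0.254 L ÷ 1000 = 0.592 g
potassium chloride: 0.64 g/L × 0.254 L = 0.163 g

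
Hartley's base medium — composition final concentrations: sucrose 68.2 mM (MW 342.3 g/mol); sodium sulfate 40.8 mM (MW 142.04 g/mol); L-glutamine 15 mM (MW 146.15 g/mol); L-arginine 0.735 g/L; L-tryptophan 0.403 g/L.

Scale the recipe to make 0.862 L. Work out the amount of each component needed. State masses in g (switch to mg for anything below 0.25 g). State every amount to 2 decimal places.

sucrose 20.12 g; sodium sulfate 5.00 g; L-glutamine 1.89 g; L-arginine 0.63 g; L-tryptophan 0.35 g

Scale factor relative to 1 L: 0.862.
sucrose: 68.2 mmol/L × 342.3 g/mol × 0.862 L ÷ 1000 = 20.12 g
sodium sulfate: 40.8 mmol/L × 142.04 g/mol × 0.862 L ÷ 1000 = 5.00 g
L-glutamine: 15 mmol/L × 146.15 g/mol × 0.862 L ÷ 1000 = 1.89 g
L-arginine: 0.735 g/L × 0.862 L = 0.63 g
L-tryptophan: 0.403 g/L × 0.862 L = 0.35 g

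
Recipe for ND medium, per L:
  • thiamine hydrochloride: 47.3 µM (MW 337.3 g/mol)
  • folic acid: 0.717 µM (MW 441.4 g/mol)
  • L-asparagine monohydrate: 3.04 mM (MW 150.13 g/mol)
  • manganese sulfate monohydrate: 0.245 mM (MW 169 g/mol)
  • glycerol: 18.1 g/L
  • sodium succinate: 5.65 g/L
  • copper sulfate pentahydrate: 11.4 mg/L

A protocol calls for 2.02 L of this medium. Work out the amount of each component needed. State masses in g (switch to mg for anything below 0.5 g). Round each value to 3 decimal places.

Scale factor relative to 1 L: 2.02.
thiamine hydrochloride: 47.3 µmol/L × 337.3 g/mol × 2.02 L ÷ 1000 = 32.228 mg
folic acid: 0.717 µmol/L × 441.4 g/mol × 2.02 L ÷ 1000 = 0.639 mg
L-asparagine monohydrate: 3.04 mmol/L × 150.13 g/mol × 2.02 L ÷ 1000 = 0.922 g
manganese sulfate monohydrate: 0.245 mmol/L × 169 mg/mmol × 2.02 L = 83.638 mg
glycerol: 18.1 g/L × 2.02 L = 36.562 g
sodium succinate: 5.65 g/L × 2.02 L = 11.413 g
copper sulfate pentahydrate: 11.4 mg/L × 2.02 L = 23.028 mg

thiamine hydrochloride 32.228 mg; folic acid 0.639 mg; L-asparagine monohydrate 0.922 g; manganese sulfate monohydrate 83.638 mg; glycerol 36.562 g; sodium succinate 11.413 g; copper sulfate pentahydrate 23.028 mg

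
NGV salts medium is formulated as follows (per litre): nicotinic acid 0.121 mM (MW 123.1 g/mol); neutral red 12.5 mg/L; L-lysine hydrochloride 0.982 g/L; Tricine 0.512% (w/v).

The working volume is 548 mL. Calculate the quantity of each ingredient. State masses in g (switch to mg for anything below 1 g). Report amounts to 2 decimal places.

nicotinic acid 8.16 mg; neutral red 6.85 mg; L-lysine hydrochloride 538.14 mg; Tricine 2.81 g

Scale factor relative to 1 L: 0.548.
nicotinic acid: 0.121 mmol/L × 123.1 mg/mmol × 0.548 L = 8.16 mg
neutral red: 12.5 mg/L × 0.548 L = 6.85 mg
L-lysine hydrochloride: 0.982 g/L × 0.548 L = 0.538136 g = 538.14 mg
Tricine: 0.512% w/v = 5.12 g/L → 5.12 × 0.548 L = 2.81 g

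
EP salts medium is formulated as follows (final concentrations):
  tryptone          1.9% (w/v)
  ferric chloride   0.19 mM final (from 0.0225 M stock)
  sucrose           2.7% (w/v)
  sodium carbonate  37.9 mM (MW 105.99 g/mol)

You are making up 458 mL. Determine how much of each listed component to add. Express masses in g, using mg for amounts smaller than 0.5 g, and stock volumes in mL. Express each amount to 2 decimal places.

Scale factor relative to 1 L: 0.458.
tryptone: 1.9% w/v = 19 g/L → 19 × 0.458 L = 8.70 g
ferric chloride: V = C2·V2/C1 = 0.19 mM × 458 mL ÷ 22.5 mM = 3.87 mL
sucrose: 2.7 g per 100 mL × 458 mL ÷ 100 = 12.37 g
sodium carbonate: 37.9 mmol/L × 105.99 g/mol × 0.458 L ÷ 1000 = 1.84 g

tryptone 8.70 g; ferric chloride 3.87 mL; sucrose 12.37 g; sodium carbonate 1.84 g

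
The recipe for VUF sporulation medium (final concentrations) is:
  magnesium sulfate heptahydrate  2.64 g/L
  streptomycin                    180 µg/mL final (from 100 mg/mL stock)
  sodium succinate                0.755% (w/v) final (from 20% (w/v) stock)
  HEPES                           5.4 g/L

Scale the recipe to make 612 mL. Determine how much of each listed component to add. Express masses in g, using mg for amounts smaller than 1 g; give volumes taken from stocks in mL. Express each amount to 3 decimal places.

magnesium sulfate heptahydrate 1.616 g; streptomycin 1.102 mL; sodium succinate 23.103 mL; HEPES 3.305 g

Working volume: 612 mL = 0.612 L.
magnesium sulfate heptahydrate: 2.64 g/L × 0.612 L = 1.616 g
streptomycin: V = C2·V2/C1 = 180 µg/mL × 612 mL ÷ 100000 µg/mL = 1.102 mL
sodium succinate: C1V1 = C2V2 → 0.755% ÷ 20% × 612 mL = 23.103 mL
HEPES: 5.4 g/L × 0.612 L = 3.305 g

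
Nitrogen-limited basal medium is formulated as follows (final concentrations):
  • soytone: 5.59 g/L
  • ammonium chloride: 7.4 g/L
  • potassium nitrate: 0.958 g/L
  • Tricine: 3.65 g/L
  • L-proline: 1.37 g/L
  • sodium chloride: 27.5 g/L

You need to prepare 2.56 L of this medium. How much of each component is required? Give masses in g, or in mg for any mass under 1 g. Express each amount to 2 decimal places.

Scale factor relative to 1 L: 2.56.
soytone: 5.59 g/L × 2.56 L = 14.31 g
ammonium chloride: 7.4 g/L × 2.56 L = 18.94 g
potassium nitrate: 0.958 g/L × 2.56 L = 2.45 g
Tricine: 3.65 g/L × 2.56 L = 9.34 g
L-proline: 1.37 g/L × 2.56 L = 3.51 g
sodium chloride: 27.5 g/L × 2.56 L = 70.40 g

soytone 14.31 g; ammonium chloride 18.94 g; potassium nitrate 2.45 g; Tricine 9.34 g; L-proline 3.51 g; sodium chloride 70.40 g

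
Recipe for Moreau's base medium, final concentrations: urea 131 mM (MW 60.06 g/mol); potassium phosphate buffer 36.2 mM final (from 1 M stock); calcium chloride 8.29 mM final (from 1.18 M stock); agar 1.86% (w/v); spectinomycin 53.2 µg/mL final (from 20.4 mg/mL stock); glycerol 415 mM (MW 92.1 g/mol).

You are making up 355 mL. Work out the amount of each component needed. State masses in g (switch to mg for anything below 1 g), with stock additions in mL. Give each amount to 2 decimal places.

Target volume = 355 mL = 0.355 L.
urea: 131 mmol/L × 60.06 g/mol × 0.355 L ÷ 1000 = 2.79 g
potassium phosphate buffer: V = C2·V2/C1 = 36.2 mM × 355 mL ÷ 1000 mM = 12.85 mL
calcium chloride: C1V1 = C2V2 → 8.29 mM × 355 mL ÷ 1180 mM = 2.49 mL
agar: 1.86% w/v = 18.6 g/L → 18.6 × 0.355 L = 6.60 g
spectinomycin: V = C2·V2/C1 = 53.2 µg/mL × 355 mL ÷ 20400 µg/mL = 0.93 mL
glycerol: 415 mmol/L × 92.1 g/mol × 0.355 L ÷ 1000 = 13.57 g

urea 2.79 g; potassium phosphate buffer 12.85 mL; calcium chloride 2.49 mL; agar 6.60 g; spectinomycin 0.93 mL; glycerol 13.57 g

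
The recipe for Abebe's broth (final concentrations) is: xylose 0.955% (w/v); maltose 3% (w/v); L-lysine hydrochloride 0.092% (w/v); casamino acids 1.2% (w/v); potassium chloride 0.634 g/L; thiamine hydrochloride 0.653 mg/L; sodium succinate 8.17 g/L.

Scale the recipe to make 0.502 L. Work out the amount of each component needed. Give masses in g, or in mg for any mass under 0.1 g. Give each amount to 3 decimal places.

xylose 4.794 g; maltose 15.060 g; L-lysine hydrochloride 0.462 g; casamino acids 6.024 g; potassium chloride 0.318 g; thiamine hydrochloride 0.328 mg; sodium succinate 4.101 g

Scale factor relative to 1 L: 0.502.
xylose: 0.955% w/v = 9.55 g/L → 9.55 × 0.502 L = 4.794 g
maltose: 3% w/v = 30 g/L → 30 × 0.502 L = 15.060 g
L-lysine hydrochloride: 0.092 g per 100 mL × 502 mL ÷ 100 = 0.462 g
casamino acids: 1.2 g per 100 mL × 502 mL ÷ 100 = 6.024 g
potassium chloride: 0.634 g/L × 0.502 L = 0.318 g
thiamine hydrochloride: 0.653 mg/L × 0.502 L = 0.328 mg
sodium succinate: 8.17 g/L × 0.502 L = 4.101 g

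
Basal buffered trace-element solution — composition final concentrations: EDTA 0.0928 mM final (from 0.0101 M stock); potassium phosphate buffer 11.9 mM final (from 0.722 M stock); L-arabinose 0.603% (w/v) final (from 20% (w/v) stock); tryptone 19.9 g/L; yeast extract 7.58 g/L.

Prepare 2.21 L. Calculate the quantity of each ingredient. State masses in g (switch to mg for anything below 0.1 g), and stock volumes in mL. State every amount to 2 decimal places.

EDTA 20.31 mL; potassium phosphate buffer 36.43 mL; L-arabinose 66.63 mL; tryptone 43.98 g; yeast extract 16.75 g

Scale factor relative to 1 L: 2.21.
EDTA: C1V1 = C2V2 → 0.0928 mM × 2210 mL ÷ 10.1 mM = 20.31 mL
potassium phosphate buffer: dilute stock: 11.9 mM × 2210 mL ÷ 722 mM = 36.43 mL
L-arabinose: V = C2·V2/C1 = 0.603% ÷ 20% × 2210 mL = 66.63 mL
tryptone: 19.9 g/L × 2.21 L = 43.98 g
yeast extract: 7.58 g/L × 2.21 L = 16.75 g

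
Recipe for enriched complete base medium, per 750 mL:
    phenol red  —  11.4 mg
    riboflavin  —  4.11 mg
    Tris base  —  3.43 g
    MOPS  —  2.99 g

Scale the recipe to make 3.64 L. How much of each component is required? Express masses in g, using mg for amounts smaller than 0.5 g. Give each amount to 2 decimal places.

Scale factor = 3640 mL / 750 mL = 4.85333.
phenol red: 11.4 mg × (3640 mL / 750 mL) = 55.33 mg
riboflavin: 4.11 mg × (3640 mL / 750 mL) = 19.95 mg
Tris base: 3.43 g × (3640 mL / 750 mL) = 16.65 g
MOPS: 2.99 g × (3640 mL / 750 mL) = 14.51 g

phenol red 55.33 mg; riboflavin 19.95 mg; Tris base 16.65 g; MOPS 14.51 g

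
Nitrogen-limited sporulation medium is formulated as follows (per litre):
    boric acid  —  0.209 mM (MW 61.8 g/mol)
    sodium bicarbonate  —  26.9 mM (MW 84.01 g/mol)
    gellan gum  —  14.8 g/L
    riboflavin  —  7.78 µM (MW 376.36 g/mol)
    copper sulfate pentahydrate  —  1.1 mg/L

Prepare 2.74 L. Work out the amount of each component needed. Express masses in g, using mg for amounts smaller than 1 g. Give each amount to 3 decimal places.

Scale factor relative to 1 L: 2.74.
boric acid: 0.209 mmol/L × 61.8 mg/mmol × 2.74 L = 35.390 mg
sodium bicarbonate: 26.9 mmol/L × 84.01 g/mol × 2.74 L ÷ 1000 = 6.192 g
gellan gum: 14.8 g/L × 2.74 L = 40.552 g
riboflavin: 7.78 µmol/L × 376.36 g/mol × 2.74 L ÷ 1000 = 8.023 mg
copper sulfate pentahydrate: 1.1 mg/L × 2.74 L = 3.014 mg

boric acid 35.390 mg; sodium bicarbonate 6.192 g; gellan gum 40.552 g; riboflavin 8.023 mg; copper sulfate pentahydrate 3.014 mg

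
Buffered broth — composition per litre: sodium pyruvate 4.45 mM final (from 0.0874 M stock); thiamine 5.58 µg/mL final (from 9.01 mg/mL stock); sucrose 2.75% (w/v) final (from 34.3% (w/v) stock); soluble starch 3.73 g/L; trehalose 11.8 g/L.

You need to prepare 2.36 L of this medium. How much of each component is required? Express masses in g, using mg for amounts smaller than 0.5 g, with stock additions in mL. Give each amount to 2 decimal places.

sodium pyruvate 120.16 mL; thiamine 1.46 mL; sucrose 189.21 mL; soluble starch 8.80 g; trehalose 27.85 g

Working volume: 2.36 L.
sodium pyruvate: dilute stock: 4.45 mM × 2360 mL ÷ 87.4 mM = 120.16 mL
thiamine: C1V1 = C2V2 → 5.58 µg/mL × 2360 mL ÷ 9010 µg/mL = 1.46 mL
sucrose: dilute stock: 2.75% ÷ 34.3% × 2360 mL = 189.21 mL
soluble starch: 3.73 g/L × 2.36 L = 8.80 g
trehalose: 11.8 g/L × 2.36 L = 27.85 g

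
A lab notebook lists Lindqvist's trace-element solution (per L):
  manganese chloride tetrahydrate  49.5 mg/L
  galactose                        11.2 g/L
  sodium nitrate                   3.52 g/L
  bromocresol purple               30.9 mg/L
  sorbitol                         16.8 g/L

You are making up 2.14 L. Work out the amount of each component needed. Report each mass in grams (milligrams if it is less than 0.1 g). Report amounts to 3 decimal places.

manganese chloride tetrahydrate 0.106 g; galactose 23.968 g; sodium nitrate 7.533 g; bromocresol purple 66.126 mg; sorbitol 35.952 g

Working volume: 2.14 L.
manganese chloride tetrahydrate: 49.5 mg/L × 2.14 L = 105.93 mg = 0.106 g
galactose: 11.2 g/L × 2.14 L = 23.968 g
sodium nitrate: 3.52 g/L × 2.14 L = 7.533 g
bromocresol purple: 30.9 mg/L × 2.14 L = 66.126 mg
sorbitol: 16.8 g/L × 2.14 L = 35.952 g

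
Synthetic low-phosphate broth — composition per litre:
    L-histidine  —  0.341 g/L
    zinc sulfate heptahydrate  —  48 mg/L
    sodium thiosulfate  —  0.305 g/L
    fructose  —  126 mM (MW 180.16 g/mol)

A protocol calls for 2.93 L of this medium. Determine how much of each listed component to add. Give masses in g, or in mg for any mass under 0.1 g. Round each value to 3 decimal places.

L-histidine 0.999 g; zinc sulfate heptahydrate 0.141 g; sodium thiosulfate 0.894 g; fructose 66.511 g

Working volume: 2.93 L.
L-histidine: 0.341 g/L × 2.93 L = 0.999 g
zinc sulfate heptahydrate: 48 mg/L × 2.93 L = 140.64 mg = 0.141 g
sodium thiosulfate: 0.305 g/L × 2.93 L = 0.894 g
fructose: 126 mmol/L × 180.16 g/mol × 2.93 L ÷ 1000 = 66.511 g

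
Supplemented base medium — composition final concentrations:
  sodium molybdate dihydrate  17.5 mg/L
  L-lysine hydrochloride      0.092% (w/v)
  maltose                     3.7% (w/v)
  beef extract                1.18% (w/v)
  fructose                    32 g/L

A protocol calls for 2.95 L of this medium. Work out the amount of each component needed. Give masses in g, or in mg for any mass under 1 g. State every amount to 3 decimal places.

Scale factor relative to 1 L: 2.95.
sodium molybdate dihydrate: 17.5 mg/L × 2.95 L = 51.625 mg
L-lysine hydrochloride: 0.092% w/v = 0.92 g/L → 0.92 × 2.95 L = 2.714 g
maltose: 3.7% w/v = 37 g/L → 37 × 2.95 L = 109.150 g
beef extract: 1.18 g per 100 mL × 2950 mL ÷ 100 = 34.810 g
fructose: 32 g/L × 2.95 L = 94.400 g

sodium molybdate dihydrate 51.625 mg; L-lysine hydrochloride 2.714 g; maltose 109.150 g; beef extract 34.810 g; fructose 94.400 g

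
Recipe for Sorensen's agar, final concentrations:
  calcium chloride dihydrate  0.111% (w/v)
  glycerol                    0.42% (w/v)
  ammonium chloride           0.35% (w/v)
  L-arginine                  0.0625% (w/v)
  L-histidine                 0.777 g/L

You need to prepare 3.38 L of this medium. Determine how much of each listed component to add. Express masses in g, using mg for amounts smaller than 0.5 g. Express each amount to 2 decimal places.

calcium chloride dihydrate 3.75 g; glycerol 14.20 g; ammonium chloride 11.83 g; L-arginine 2.11 g; L-histidine 2.63 g

Scale factor relative to 1 L: 3.38.
calcium chloride dihydrate: 0.111 g per 100 mL × 3380 mL ÷ 100 = 3.75 g
glycerol: 0.42% w/v = 4.2 g/L → 4.2 × 3.38 L = 14.20 g
ammonium chloride: 0.35 g per 100 mL × 3380 mL ÷ 100 = 11.83 g
L-arginine: 0.0625 g per 100 mL × 3380 mL ÷ 100 = 2.11 g
L-histidine: 0.777 g/L × 3.38 L = 2.63 g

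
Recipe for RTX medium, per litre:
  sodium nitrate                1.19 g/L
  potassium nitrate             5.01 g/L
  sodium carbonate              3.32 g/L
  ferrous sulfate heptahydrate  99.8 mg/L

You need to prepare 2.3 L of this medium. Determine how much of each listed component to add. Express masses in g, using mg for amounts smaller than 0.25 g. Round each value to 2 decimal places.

Scale factor relative to 1 L: 2.3.
sodium nitrate: 1.19 g/L × 2.3 L = 2.74 g
potassium nitrate: 5.01 g/L × 2.3 L = 11.52 g
sodium carbonate: 3.32 g/L × 2.3 L = 7.64 g
ferrous sulfate heptahydrate: 99.8 mg/L × 2.3 L = 229.54 mg

sodium nitrate 2.74 g; potassium nitrate 11.52 g; sodium carbonate 7.64 g; ferrous sulfate heptahydrate 229.54 mg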